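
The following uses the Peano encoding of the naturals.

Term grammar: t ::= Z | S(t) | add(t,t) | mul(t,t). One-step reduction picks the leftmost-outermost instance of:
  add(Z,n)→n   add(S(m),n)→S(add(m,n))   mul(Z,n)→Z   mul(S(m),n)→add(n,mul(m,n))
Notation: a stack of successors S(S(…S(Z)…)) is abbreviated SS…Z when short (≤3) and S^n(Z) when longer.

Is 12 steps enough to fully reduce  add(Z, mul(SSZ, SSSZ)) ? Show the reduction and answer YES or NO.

  start: add(Z, mul(SSZ, SSSZ))
  →1  mul(SSZ, SSSZ)
  →2  add(SSSZ, mul(SZ, SSSZ))
  →3  S(add(SSZ, mul(SZ, SSSZ)))
  →4  S(S(add(SZ, mul(SZ, SSSZ))))
  →5  S(S(S(add(Z, mul(SZ, SSSZ)))))
  →6  S(S(S(mul(SZ, SSSZ))))
  →7  S(S(S(add(SSSZ, mul(Z, SSSZ)))))
  →8  S(S(S(S(add(SSZ, mul(Z, SSSZ))))))
  →9  S(S(S(S(S(add(SZ, mul(Z, SSSZ)))))))
  →10  S(S(S(S(S(S(add(Z, mul(Z, SSSZ))))))))
  →11  S(S(S(S(S(S(mul(Z, SSSZ)))))))
  →12  S^6(Z)

Answer: YES — reaches normal form S^6(Z) in 12 ≤ 12 steps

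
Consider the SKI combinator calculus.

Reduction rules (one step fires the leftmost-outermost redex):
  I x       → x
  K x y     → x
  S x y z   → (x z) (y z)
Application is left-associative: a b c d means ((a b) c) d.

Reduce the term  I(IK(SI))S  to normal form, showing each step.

Answer: normal form = SI  (in 3 steps)

Working:
  start: I(IK(SI))S
  [1] IK(SI)S
  [2] K(SI)S
  [3] SI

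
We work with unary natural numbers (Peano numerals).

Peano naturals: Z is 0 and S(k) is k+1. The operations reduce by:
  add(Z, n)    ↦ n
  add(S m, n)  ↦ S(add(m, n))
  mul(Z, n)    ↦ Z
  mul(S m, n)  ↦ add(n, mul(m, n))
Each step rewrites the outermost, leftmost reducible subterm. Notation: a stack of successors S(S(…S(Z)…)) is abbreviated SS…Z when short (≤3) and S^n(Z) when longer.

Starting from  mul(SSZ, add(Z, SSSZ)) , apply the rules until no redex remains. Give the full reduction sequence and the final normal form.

  start: mul(SSZ, add(Z, SSSZ))
  step 1: add(add(Z, SSSZ), mul(SZ, add(Z, SSSZ)))
  step 2: add(SSSZ, mul(SZ, add(Z, SSSZ)))
  step 3: S(add(SSZ, mul(SZ, add(Z, SSSZ))))
  step 4: S(S(add(SZ, mul(SZ, add(Z, SSSZ)))))
  step 5: S(S(S(add(Z, mul(SZ, add(Z, SSSZ))))))
  step 6: S(S(S(mul(SZ, add(Z, SSSZ)))))
  step 7: S(S(S(add(add(Z, SSSZ), mul(Z, add(Z, SSSZ))))))
  step 8: S(S(S(add(SSSZ, mul(Z, add(Z, SSSZ))))))
  step 9: S(S(S(S(add(SSZ, mul(Z, add(Z, SSSZ)))))))
  step 10: S(S(S(S(S(add(SZ, mul(Z, add(Z, SSSZ))))))))
  step 11: S(S(S(S(S(S(add(Z, mul(Z, add(Z, SSSZ)))))))))
  step 12: S(S(S(S(S(S(mul(Z, add(Z, SSSZ))))))))
  step 13: S^6(Z)

Answer: normal form = S^6(Z)  (in 13 steps)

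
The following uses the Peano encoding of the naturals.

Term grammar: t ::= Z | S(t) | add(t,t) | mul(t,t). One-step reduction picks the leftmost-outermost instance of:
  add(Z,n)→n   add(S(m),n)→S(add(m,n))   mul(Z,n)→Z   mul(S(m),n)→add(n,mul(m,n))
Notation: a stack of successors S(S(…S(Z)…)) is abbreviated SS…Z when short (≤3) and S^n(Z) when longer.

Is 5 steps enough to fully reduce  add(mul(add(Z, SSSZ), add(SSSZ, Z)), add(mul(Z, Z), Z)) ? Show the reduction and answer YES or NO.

Answer: NO — after 5 steps the term is S(add(add(add(SSZ, Z), mul(SSZ, add(SSSZ, Z))), add(mul(Z, Z), Z))), not yet normal

Derivation:
  start: add(mul(add(Z, SSSZ), add(SSSZ, Z)), add(mul(Z, Z), Z))
  [1] add(mul(SSSZ, add(SSSZ, Z)), add(mul(Z, Z), Z))
  [2] add(add(add(SSSZ, Z), mul(SSZ, add(SSSZ, Z))), add(mul(Z, Z), Z))
  [3] add(add(S(add(SSZ, Z)), mul(SSZ, add(SSSZ, Z))), add(mul(Z, Z), Z))
  [4] add(S(add(add(SSZ, Z), mul(SSZ, add(SSSZ, Z)))), add(mul(Z, Z), Z))
  [5] S(add(add(add(SSZ, Z), mul(SSZ, add(SSSZ, Z))), add(mul(Z, Z), Z)))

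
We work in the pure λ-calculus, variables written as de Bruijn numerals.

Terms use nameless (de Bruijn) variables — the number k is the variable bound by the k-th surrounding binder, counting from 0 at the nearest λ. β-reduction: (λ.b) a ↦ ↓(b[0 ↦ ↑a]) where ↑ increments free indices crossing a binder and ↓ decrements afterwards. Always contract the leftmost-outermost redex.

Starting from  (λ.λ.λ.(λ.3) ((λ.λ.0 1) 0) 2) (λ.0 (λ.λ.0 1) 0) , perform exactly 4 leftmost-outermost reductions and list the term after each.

Answer: after 4 steps: λ.λ.(λ.λ.0 1) (λ.λ.0 1) (λ.λ.0 1) (λ.0 (λ.λ.0 1) 0)

Working:
  start: (λ.λ.λ.(λ.3) ((λ.λ.0 1) 0) 2) (λ.0 (λ.λ.0 1) 0)
  [1] λ.λ.(λ.λ.0 (λ.λ.0 1) 0) ((λ.λ.0 1) 0) (λ.0 (λ.λ.0 1) 0)
  [2] λ.λ.(λ.0 (λ.λ.0 1) 0) (λ.0 (λ.λ.0 1) 0)
  [3] λ.λ.(λ.0 (λ.λ.0 1) 0) (λ.λ.0 1) (λ.0 (λ.λ.0 1) 0)
  [4] λ.λ.(λ.λ.0 1) (λ.λ.0 1) (λ.λ.0 1) (λ.0 (λ.λ.0 1) 0)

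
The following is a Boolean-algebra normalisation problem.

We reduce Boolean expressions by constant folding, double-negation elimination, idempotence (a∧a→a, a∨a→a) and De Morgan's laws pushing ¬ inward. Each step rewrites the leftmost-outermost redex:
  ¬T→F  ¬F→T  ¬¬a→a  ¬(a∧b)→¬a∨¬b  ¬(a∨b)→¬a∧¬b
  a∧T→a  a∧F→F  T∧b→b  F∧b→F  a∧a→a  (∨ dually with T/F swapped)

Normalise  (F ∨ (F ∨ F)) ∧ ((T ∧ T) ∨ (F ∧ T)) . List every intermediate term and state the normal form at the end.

Answer: normal form = F  (in 3 steps)

Derivation:
  start: (F ∨ (F ∨ F)) ∧ ((T ∧ T) ∨ (F ∧ T))
  step 1: (F ∨ F) ∧ ((T ∧ T) ∨ (F ∧ T))
  step 2: F ∧ ((T ∧ T) ∨ (F ∧ T))
  step 3: F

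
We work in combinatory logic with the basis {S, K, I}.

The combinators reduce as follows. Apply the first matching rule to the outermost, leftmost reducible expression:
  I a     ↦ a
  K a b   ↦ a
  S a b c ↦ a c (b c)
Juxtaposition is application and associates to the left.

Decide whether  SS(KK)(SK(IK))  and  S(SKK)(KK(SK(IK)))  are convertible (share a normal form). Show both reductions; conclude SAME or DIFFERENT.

Term A:
  start: SS(KK)(SK(IK))
  [1] S(SK(IK))(KK(SK(IK)))
  [2] S(SKK)(KK(SK(IK)))
  [3] S(SKK)K

Term B:
  start: S(SKK)(KK(SK(IK)))
  [1] S(SKK)K

Answer: SAME — A ⇓ S(SKK)K, B ⇓ S(SKK)K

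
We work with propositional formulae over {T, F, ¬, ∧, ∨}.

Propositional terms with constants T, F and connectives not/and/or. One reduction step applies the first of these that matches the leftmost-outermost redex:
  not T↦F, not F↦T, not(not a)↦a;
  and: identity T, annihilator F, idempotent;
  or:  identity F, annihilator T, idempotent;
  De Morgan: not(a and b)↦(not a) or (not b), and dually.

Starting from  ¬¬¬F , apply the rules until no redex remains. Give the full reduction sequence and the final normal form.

  start: ¬¬¬F
  →1  ¬F
  →2  T

Answer: normal form = T  (in 2 steps)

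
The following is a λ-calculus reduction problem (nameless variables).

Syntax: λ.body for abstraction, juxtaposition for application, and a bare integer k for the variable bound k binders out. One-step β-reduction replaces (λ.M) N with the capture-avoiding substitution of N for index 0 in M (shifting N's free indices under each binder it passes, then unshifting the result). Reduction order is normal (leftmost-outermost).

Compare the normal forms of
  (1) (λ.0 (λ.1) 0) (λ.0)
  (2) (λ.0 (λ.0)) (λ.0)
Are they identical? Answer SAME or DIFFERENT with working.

Answer: SAME — A ⇓ λ.0, B ⇓ λ.0

Derivation:
Term A:
  start: (λ.0 (λ.1) 0) (λ.0)
  step 1: (λ.0) (λ.λ.0) (λ.0)
  step 2: (λ.λ.0) (λ.0)
  step 3: λ.0

Term B:
  start: (λ.0 (λ.0)) (λ.0)
  step 1: (λ.0) (λ.0)
  step 2: λ.0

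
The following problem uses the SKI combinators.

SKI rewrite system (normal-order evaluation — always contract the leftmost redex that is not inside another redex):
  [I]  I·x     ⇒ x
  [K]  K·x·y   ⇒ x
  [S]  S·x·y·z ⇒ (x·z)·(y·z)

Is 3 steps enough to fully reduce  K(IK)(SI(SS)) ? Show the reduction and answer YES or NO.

Answer: YES — reaches normal form K in 2 ≤ 3 steps

Reduction:
  start: K(IK)(SI(SS))
  →1  IK
  →2  K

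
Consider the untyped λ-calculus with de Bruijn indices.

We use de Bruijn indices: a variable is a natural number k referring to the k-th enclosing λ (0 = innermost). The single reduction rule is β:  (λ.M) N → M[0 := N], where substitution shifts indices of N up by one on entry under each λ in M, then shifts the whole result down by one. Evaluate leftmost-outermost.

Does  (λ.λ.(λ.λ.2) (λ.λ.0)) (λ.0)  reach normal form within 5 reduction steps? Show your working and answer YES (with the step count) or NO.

  start: (λ.λ.(λ.λ.2) (λ.λ.0)) (λ.0)
  [1] λ.(λ.λ.2) (λ.λ.0)
  [2] λ.λ.1

Answer: YES — reaches normal form λ.λ.1 in 2 ≤ 5 steps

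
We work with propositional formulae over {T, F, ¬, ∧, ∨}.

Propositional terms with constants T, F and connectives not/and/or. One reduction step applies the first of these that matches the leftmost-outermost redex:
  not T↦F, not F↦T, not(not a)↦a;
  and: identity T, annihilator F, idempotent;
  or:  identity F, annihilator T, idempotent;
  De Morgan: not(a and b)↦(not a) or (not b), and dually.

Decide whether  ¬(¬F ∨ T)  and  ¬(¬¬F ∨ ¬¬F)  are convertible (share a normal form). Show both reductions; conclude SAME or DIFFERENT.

Term A:
  start: ¬(¬F ∨ T)
  →1  ¬¬F ∧ ¬T
  →2  F ∧ ¬T
  →3  F

Term B:
  start: ¬(¬¬F ∨ ¬¬F)
  →1  ¬¬¬F ∧ ¬¬¬F
  →2  ¬¬¬F
  →3  ¬F
  →4  T

Answer: DIFFERENT — A ⇓ F, B ⇓ T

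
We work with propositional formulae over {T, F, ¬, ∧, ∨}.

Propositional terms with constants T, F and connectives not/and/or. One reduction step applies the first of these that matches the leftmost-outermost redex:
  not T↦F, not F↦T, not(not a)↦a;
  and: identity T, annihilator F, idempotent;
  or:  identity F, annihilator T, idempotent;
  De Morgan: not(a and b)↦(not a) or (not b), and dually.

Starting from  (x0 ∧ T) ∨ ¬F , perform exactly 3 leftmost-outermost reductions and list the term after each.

  start: (x0 ∧ T) ∨ ¬F
  →1  x0 ∨ ¬F
  →2  x0 ∨ T
  →3  T

Answer: after 3 steps: T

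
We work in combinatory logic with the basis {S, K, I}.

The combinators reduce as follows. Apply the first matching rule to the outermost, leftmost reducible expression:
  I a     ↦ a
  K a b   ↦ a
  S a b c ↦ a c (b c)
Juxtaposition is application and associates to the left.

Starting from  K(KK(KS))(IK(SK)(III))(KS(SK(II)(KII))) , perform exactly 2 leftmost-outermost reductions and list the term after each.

Answer: after 2 steps: K(KS(SK(II)(KII)))

Reduction:
  start: K(KK(KS))(IK(SK)(III))(KS(SK(II)(KII)))
  [1] KK(KS)(KS(SK(II)(KII)))
  [2] K(KS(SK(II)(KII)))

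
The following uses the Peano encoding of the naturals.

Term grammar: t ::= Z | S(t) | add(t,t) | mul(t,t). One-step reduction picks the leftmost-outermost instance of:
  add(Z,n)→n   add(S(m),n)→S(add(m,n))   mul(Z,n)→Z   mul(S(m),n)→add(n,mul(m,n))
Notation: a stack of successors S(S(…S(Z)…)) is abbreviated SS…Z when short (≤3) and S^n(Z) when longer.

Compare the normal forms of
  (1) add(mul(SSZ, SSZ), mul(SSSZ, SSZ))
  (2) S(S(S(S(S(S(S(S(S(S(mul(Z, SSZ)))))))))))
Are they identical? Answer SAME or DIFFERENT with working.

Answer: SAME — A ⇓ S^10(Z), B ⇓ S^10(Z)

Derivation:
Term A:
  start: add(mul(SSZ, SSZ), mul(SSSZ, SSZ))
  step 1: add(add(SSZ, mul(SZ, SSZ)), mul(SSSZ, SSZ))
  step 2: add(S(add(SZ, mul(SZ, SSZ))), mul(SSSZ, SSZ))
  step 3: S(add(add(SZ, mul(SZ, SSZ)), mul(SSSZ, SSZ)))
  step 4: S(add(S(add(Z, mul(SZ, SSZ))), mul(SSSZ, SSZ)))
  step 5: S(S(add(add(Z, mul(SZ, SSZ)), mul(SSSZ, SSZ))))
  step 6: S(S(add(mul(SZ, SSZ), mul(SSSZ, SSZ))))
  step 7: S(S(add(add(SSZ, mul(Z, SSZ)), mul(SSSZ, SSZ))))
  step 8: S(S(add(S(add(SZ, mul(Z, SSZ))), mul(SSSZ, SSZ))))
  step 9: S(S(S(add(add(SZ, mul(Z, SSZ)), mul(SSSZ, SSZ)))))
  step 10: S(S(S(add(S(add(Z, mul(Z, SSZ))), mul(SSSZ, SSZ)))))
  step 11: S(S(S(S(add(add(Z, mul(Z, SSZ)), mul(SSSZ, SSZ))))))
  step 12: S(S(S(S(add(mul(Z, SSZ), mul(SSSZ, SSZ))))))
  step 13: S(S(S(S(add(Z, mul(SSSZ, SSZ))))))
  step 14: S(S(S(S(mul(SSSZ, SSZ)))))
  step 15: S(S(S(S(add(SSZ, mul(SSZ, SSZ))))))
  step 16: S(S(S(S(S(add(SZ, mul(SSZ, SSZ)))))))
  step 17: S(S(S(S(S(S(add(Z, mul(SSZ, SSZ))))))))
  step 18: S(S(S(S(S(S(mul(SSZ, SSZ)))))))
  step 19: S(S(S(S(S(S(add(SSZ, mul(SZ, SSZ))))))))
  step 20: S(S(S(S(S(S(S(add(SZ, mul(SZ, SSZ)))))))))
  step 21: S(S(S(S(S(S(S(S(add(Z, mul(SZ, SSZ))))))))))
  step 22: S(S(S(S(S(S(S(S(mul(SZ, SSZ)))))))))
  step 23: S(S(S(S(S(S(S(S(add(SSZ, mul(Z, SSZ))))))))))
  step 24: S(S(S(S(S(S(S(S(S(add(SZ, mul(Z, SSZ)))))))))))
  step 25: S(S(S(S(S(S(S(S(S(S(add(Z, mul(Z, SSZ))))))))))))
  step 26: S(S(S(S(S(S(S(S(S(S(mul(Z, SSZ)))))))))))
  step 27: S^10(Z)

Term B:
  start: S(S(S(S(S(S(S(S(S(S(mul(Z, SSZ)))))))))))
  step 1: S^10(Z)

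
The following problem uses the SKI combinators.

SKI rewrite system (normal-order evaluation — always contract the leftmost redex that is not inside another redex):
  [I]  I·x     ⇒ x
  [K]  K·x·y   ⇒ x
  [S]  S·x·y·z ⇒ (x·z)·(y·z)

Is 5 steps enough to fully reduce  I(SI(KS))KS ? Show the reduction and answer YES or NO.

Answer: YES — reaches normal form S in 5 ≤ 5 steps

Reduction:
  start: I(SI(KS))KS
  [1] SI(KS)KS
  [2] IK(KSK)S
  [3] K(KSK)S
  [4] KSK
  [5] S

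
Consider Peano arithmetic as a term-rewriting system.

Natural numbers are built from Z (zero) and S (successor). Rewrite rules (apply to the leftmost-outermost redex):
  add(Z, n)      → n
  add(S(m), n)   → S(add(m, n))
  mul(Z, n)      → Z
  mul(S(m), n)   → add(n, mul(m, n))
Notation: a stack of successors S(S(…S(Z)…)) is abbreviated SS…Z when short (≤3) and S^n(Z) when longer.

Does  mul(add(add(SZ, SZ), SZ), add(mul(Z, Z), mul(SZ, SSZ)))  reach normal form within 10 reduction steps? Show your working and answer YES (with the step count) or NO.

Answer: NO — after 10 steps the term is S(S(add(add(Z, mul(Z, SSZ)), mul(add(add(Z, SZ), SZ), add(mul(Z, Z), mul(SZ, SSZ)))))), not yet normal

Derivation:
  start: mul(add(add(SZ, SZ), SZ), add(mul(Z, Z), mul(SZ, SSZ)))
  [1] mul(add(S(add(Z, SZ)), SZ), add(mul(Z, Z), mul(SZ, SSZ)))
  [2] mul(S(add(add(Z, SZ), SZ)), add(mul(Z, Z), mul(SZ, SSZ)))
  [3] add(add(mul(Z, Z), mul(SZ, SSZ)), mul(add(add(Z, SZ), SZ), add(mul(Z, Z), mul(SZ, SSZ))))
  [4] add(add(Z, mul(SZ, SSZ)), mul(add(add(Z, SZ), SZ), add(mul(Z, Z), mul(SZ, SSZ))))
  [5] add(mul(SZ, SSZ), mul(add(add(Z, SZ), SZ), add(mul(Z, Z), mul(SZ, SSZ))))
  [6] add(add(SSZ, mul(Z, SSZ)), mul(add(add(Z, SZ), SZ), add(mul(Z, Z), mul(SZ, SSZ))))
  [7] add(S(add(SZ, mul(Z, SSZ))), mul(add(add(Z, SZ), SZ), add(mul(Z, Z), mul(SZ, SSZ))))
  [8] S(add(add(SZ, mul(Z, SSZ)), mul(add(add(Z, SZ), SZ), add(mul(Z, Z), mul(SZ, SSZ)))))
  [9] S(add(S(add(Z, mul(Z, SSZ))), mul(add(add(Z, SZ), SZ), add(mul(Z, Z), mul(SZ, SSZ)))))
  [10] S(S(add(add(Z, mul(Z, SSZ)), mul(add(add(Z, SZ), SZ), add(mul(Z, Z), mul(SZ, SSZ))))))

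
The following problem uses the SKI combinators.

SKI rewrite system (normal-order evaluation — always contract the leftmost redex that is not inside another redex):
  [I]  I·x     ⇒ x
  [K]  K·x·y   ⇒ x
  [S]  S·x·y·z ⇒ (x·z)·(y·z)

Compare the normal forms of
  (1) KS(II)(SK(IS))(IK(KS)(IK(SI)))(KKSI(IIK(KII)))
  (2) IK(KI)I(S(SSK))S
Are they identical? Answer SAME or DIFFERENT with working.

Answer: SAME — A ⇓ S, B ⇓ S

Derivation:
Term A:
  start: KS(II)(SK(IS))(IK(KS)(IK(SI)))(KKSI(IIK(KII)))
  →1  S(SK(IS))(IK(KS)(IK(SI)))(KKSI(IIK(KII)))
  →2  SK(IS)(KKSI(IIK(KII)))(IK(KS)(IK(SI))(KKSI(IIK(KII))))
  →3  K(KKSI(IIK(KII)))(IS(KKSI(IIK(KII))))(IK(KS)(IK(SI))(KKSI(IIK(KII))))
  →4  KKSI(IIK(KII))(IK(KS)(IK(SI))(KKSI(IIK(KII))))
  →5  KI(IIK(KII))(IK(KS)(IK(SI))(KKSI(IIK(KII))))
  →6  I(IK(KS)(IK(SI))(KKSI(IIK(KII))))
  →7  IK(KS)(IK(SI))(KKSI(IIK(KII)))
  →8  K(KS)(IK(SI))(KKSI(IIK(KII)))
  →9  KS(KKSI(IIK(KII)))
  →10  S

Term B:
  start: IK(KI)I(S(SSK))S
  →1  K(KI)I(S(SSK))S
  →2  KI(S(SSK))S
  →3  IS
  →4  S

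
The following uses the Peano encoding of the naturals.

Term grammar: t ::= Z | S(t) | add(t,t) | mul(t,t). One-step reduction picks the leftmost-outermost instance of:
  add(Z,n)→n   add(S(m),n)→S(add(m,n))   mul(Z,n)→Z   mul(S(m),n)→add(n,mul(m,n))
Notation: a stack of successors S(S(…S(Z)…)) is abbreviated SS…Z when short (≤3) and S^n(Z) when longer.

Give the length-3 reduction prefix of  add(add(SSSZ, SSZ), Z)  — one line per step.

  start: add(add(SSSZ, SSZ), Z)
  step 1: add(S(add(SSZ, SSZ)), Z)
  step 2: S(add(add(SSZ, SSZ), Z))
  step 3: S(add(S(add(SZ, SSZ)), Z))

Answer: after 3 steps: S(add(S(add(SZ, SSZ)), Z))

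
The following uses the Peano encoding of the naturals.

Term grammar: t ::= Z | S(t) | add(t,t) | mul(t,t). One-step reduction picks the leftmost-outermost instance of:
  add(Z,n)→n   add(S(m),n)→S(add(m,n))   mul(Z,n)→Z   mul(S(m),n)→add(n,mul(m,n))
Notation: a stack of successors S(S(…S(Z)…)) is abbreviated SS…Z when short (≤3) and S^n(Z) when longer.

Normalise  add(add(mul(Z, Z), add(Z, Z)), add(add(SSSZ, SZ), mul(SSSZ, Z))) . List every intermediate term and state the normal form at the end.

  start: add(add(mul(Z, Z), add(Z, Z)), add(add(SSSZ, SZ), mul(SSSZ, Z)))
  step 1: add(add(Z, add(Z, Z)), add(add(SSSZ, SZ), mul(SSSZ, Z)))
  step 2: add(add(Z, Z), add(add(SSSZ, SZ), mul(SSSZ, Z)))
  step 3: add(Z, add(add(SSSZ, SZ), mul(SSSZ, Z)))
  step 4: add(add(SSSZ, SZ), mul(SSSZ, Z))
  step 5: add(S(add(SSZ, SZ)), mul(SSSZ, Z))
  step 6: S(add(add(SSZ, SZ), mul(SSSZ, Z)))
  step 7: S(add(S(add(SZ, SZ)), mul(SSSZ, Z)))
  step 8: S(S(add(add(SZ, SZ), mul(SSSZ, Z))))
  step 9: S(S(add(S(add(Z, SZ)), mul(SSSZ, Z))))
  step 10: S(S(S(add(add(Z, SZ), mul(SSSZ, Z)))))
  step 11: S(S(S(add(SZ, mul(SSSZ, Z)))))
  step 12: S(S(S(S(add(Z, mul(SSSZ, Z))))))
  step 13: S(S(S(S(mul(SSSZ, Z)))))
  step 14: S(S(S(S(add(Z, mul(SSZ, Z))))))
  step 15: S(S(S(S(mul(SSZ, Z)))))
  step 16: S(S(S(S(add(Z, mul(SZ, Z))))))
  step 17: S(S(S(S(mul(SZ, Z)))))
  step 18: S(S(S(S(add(Z, mul(Z, Z))))))
  step 19: S(S(S(S(mul(Z, Z)))))
  step 20: S^4(Z)

Answer: normal form = S^4(Z)  (in 20 steps)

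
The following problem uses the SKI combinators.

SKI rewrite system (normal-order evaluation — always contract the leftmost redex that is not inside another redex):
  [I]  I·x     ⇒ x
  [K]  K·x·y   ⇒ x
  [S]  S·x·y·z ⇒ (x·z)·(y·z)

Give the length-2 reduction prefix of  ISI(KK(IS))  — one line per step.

  start: ISI(KK(IS))
  →1  SI(KK(IS))
  →2  SIK

Answer: after 2 steps: SIK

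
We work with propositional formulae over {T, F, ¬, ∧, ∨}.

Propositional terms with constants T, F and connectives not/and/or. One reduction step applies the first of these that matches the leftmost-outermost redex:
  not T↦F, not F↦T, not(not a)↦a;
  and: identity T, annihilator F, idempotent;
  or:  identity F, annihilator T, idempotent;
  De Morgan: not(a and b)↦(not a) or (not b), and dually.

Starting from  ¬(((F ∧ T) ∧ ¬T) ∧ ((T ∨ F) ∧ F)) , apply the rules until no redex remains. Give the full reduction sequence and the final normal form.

Answer: normal form = T  (in 7 steps)

Working:
  start: ¬(((F ∧ T) ∧ ¬T) ∧ ((T ∨ F) ∧ F))
  →1  ¬((F ∧ T) ∧ ¬T) ∨ ¬((T ∨ F) ∧ F)
  →2  (¬(F ∧ T) ∨ ¬¬T) ∨ ¬((T ∨ F) ∧ F)
  →3  ((¬F ∨ ¬T) ∨ ¬¬T) ∨ ¬((T ∨ F) ∧ F)
  →4  ((T ∨ ¬T) ∨ ¬¬T) ∨ ¬((T ∨ F) ∧ F)
  →5  (T ∨ ¬¬T) ∨ ¬((T ∨ F) ∧ F)
  →6  T ∨ ¬((T ∨ F) ∧ F)
  →7  T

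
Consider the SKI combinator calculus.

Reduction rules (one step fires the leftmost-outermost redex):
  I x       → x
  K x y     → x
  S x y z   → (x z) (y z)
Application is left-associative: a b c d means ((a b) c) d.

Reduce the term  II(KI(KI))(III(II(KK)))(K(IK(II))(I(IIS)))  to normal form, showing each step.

Answer: normal form = K  (in 10 steps)

Reduction:
  start: II(KI(KI))(III(II(KK)))(K(IK(II))(I(IIS)))
  [1] I(KI(KI))(III(II(KK)))(K(IK(II))(I(IIS)))
  [2] KI(KI)(III(II(KK)))(K(IK(II))(I(IIS)))
  [3] I(III(II(KK)))(K(IK(II))(I(IIS)))
  [4] III(II(KK))(K(IK(II))(I(IIS)))
  [5] II(II(KK))(K(IK(II))(I(IIS)))
  [6] I(II(KK))(K(IK(II))(I(IIS)))
  [7] II(KK)(K(IK(II))(I(IIS)))
  [8] I(KK)(K(IK(II))(I(IIS)))
  [9] KK(K(IK(II))(I(IIS)))
  [10] K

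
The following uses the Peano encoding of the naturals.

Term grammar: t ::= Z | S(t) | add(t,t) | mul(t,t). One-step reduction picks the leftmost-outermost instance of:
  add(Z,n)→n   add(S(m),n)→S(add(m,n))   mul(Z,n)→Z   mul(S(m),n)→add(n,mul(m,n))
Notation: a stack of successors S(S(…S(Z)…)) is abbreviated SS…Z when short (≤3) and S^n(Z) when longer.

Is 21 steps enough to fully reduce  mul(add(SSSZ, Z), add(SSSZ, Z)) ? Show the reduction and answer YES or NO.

  start: mul(add(SSSZ, Z), add(SSSZ, Z))
  step 1: mul(S(add(SSZ, Z)), add(SSSZ, Z))
  step 2: add(add(SSSZ, Z), mul(add(SSZ, Z), add(SSSZ, Z)))
  step 3: add(S(add(SSZ, Z)), mul(add(SSZ, Z), add(SSSZ, Z)))
  step 4: S(add(add(SSZ, Z), mul(add(SSZ, Z), add(SSSZ, Z))))
  step 5: S(add(S(add(SZ, Z)), mul(add(SSZ, Z), add(SSSZ, Z))))
  step 6: S(S(add(add(SZ, Z), mul(add(SSZ, Z), add(SSSZ, Z)))))
  step 7: S(S(add(S(add(Z, Z)), mul(add(SSZ, Z), add(SSSZ, Z)))))
  step 8: S(S(S(add(add(Z, Z), mul(add(SSZ, Z), add(SSSZ, Z))))))
  step 9: S(S(S(add(Z, mul(add(SSZ, Z), add(SSSZ, Z))))))
  step 10: S(S(S(mul(add(SSZ, Z), add(SSSZ, Z)))))
  step 11: S(S(S(mul(S(add(SZ, Z)), add(SSSZ, Z)))))
  step 12: S(S(S(add(add(SSSZ, Z), mul(add(SZ, Z), add(SSSZ, Z))))))
  step 13: S(S(S(add(S(add(SSZ, Z)), mul(add(SZ, Z), add(SSSZ, Z))))))
  step 14: S(S(S(S(add(add(SSZ, Z), mul(add(SZ, Z), add(SSSZ, Z)))))))
  step 15: S(S(S(S(add(S(add(SZ, Z)), mul(add(SZ, Z), add(SSSZ, Z)))))))
  step 16: S(S(S(S(S(add(add(SZ, Z), mul(add(SZ, Z), add(SSSZ, Z))))))))
  step 17: S(S(S(S(S(add(S(add(Z, Z)), mul(add(SZ, Z), add(SSSZ, Z))))))))
  step 18: S(S(S(S(S(S(add(add(Z, Z), mul(add(SZ, Z), add(SSSZ, Z)))))))))
  step 19: S(S(S(S(S(S(add(Z, mul(add(SZ, Z), add(SSSZ, Z)))))))))
  step 20: S(S(S(S(S(S(mul(add(SZ, Z), add(SSSZ, Z))))))))
  step 21: S(S(S(S(S(S(mul(S(add(Z, Z)), add(SSSZ, Z))))))))

Answer: NO — after 21 steps the term is S(S(S(S(S(S(mul(S(add(Z, Z)), add(SSSZ, Z)))))))), not yet normal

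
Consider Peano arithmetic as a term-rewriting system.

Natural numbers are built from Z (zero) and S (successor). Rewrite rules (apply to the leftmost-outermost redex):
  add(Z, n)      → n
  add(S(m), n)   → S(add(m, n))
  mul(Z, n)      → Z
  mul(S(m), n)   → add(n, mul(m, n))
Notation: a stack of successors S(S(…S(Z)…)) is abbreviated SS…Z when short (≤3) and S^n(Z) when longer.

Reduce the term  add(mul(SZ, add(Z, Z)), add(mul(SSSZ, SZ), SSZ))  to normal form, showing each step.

Answer: normal form = S^5(Z)  (in 19 steps)

Working:
  start: add(mul(SZ, add(Z, Z)), add(mul(SSSZ, SZ), SSZ))
  [1] add(add(add(Z, Z), mul(Z, add(Z, Z))), add(mul(SSSZ, SZ), SSZ))
  [2] add(add(Z, mul(Z, add(Z, Z))), add(mul(SSSZ, SZ), SSZ))
  [3] add(mul(Z, add(Z, Z)), add(mul(SSSZ, SZ), SSZ))
  [4] add(Z, add(mul(SSSZ, SZ), SSZ))
  [5] add(mul(SSSZ, SZ), SSZ)
  [6] add(add(SZ, mul(SSZ, SZ)), SSZ)
  [7] add(S(add(Z, mul(SSZ, SZ))), SSZ)
  [8] S(add(add(Z, mul(SSZ, SZ)), SSZ))
  [9] S(add(mul(SSZ, SZ), SSZ))
  [10] S(add(add(SZ, mul(SZ, SZ)), SSZ))
  [11] S(add(S(add(Z, mul(SZ, SZ))), SSZ))
  [12] S(S(add(add(Z, mul(SZ, SZ)), SSZ)))
  [13] S(S(add(mul(SZ, SZ), SSZ)))
  [14] S(S(add(add(SZ, mul(Z, SZ)), SSZ)))
  [15] S(S(add(S(add(Z, mul(Z, SZ))), SSZ)))
  [16] S(S(S(add(add(Z, mul(Z, SZ)), SSZ))))
  [17] S(S(S(add(mul(Z, SZ), SSZ))))
  [18] S(S(S(add(Z, SSZ))))
  [19] S^5(Z)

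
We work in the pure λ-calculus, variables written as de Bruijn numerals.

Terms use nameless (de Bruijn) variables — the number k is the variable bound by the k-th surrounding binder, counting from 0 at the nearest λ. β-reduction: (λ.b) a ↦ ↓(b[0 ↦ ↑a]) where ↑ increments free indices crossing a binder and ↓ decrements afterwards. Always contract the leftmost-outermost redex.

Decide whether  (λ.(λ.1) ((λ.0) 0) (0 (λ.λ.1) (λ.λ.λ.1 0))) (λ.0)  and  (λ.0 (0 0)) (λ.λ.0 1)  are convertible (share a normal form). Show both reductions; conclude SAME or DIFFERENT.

Answer: DIFFERENT — A ⇓ λ.λ.λ.λ.1 0, B ⇓ λ.0 (λ.0 (λ.λ.0 1))

Working:
Term A:
  start: (λ.(λ.1) ((λ.0) 0) (0 (λ.λ.1) (λ.λ.λ.1 0))) (λ.0)
  →1  (λ.λ.0) ((λ.0) (λ.0)) ((λ.0) (λ.λ.1) (λ.λ.λ.1 0))
  →2  (λ.0) ((λ.0) (λ.λ.1) (λ.λ.λ.1 0))
  →3  (λ.0) (λ.λ.1) (λ.λ.λ.1 0)
  →4  (λ.λ.1) (λ.λ.λ.1 0)
  →5  λ.λ.λ.λ.1 0

Term B:
  start: (λ.0 (0 0)) (λ.λ.0 1)
  →1  (λ.λ.0 1) ((λ.λ.0 1) (λ.λ.0 1))
  →2  λ.0 ((λ.λ.0 1) (λ.λ.0 1))
  →3  λ.0 (λ.0 (λ.λ.0 1))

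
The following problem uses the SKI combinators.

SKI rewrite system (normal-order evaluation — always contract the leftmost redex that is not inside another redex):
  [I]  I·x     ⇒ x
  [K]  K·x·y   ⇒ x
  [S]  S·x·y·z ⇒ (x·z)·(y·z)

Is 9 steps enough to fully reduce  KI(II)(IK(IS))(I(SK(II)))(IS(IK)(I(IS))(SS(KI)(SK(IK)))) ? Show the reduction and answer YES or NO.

Answer: NO — after 9 steps the term is S(SS(KI)(SK(IK))), not yet normal

Derivation:
  start: KI(II)(IK(IS))(I(SK(II)))(IS(IK)(I(IS))(SS(KI)(SK(IK))))
  [1] I(IK(IS))(I(SK(II)))(IS(IK)(I(IS))(SS(KI)(SK(IK))))
  [2] IK(IS)(I(SK(II)))(IS(IK)(I(IS))(SS(KI)(SK(IK))))
  [3] K(IS)(I(SK(II)))(IS(IK)(I(IS))(SS(KI)(SK(IK))))
  [4] IS(IS(IK)(I(IS))(SS(KI)(SK(IK))))
  [5] S(IS(IK)(I(IS))(SS(KI)(SK(IK))))
  [6] S(S(IK)(I(IS))(SS(KI)(SK(IK))))
  [7] S(IK(SS(KI)(SK(IK)))(I(IS)(SS(KI)(SK(IK)))))
  [8] S(K(SS(KI)(SK(IK)))(I(IS)(SS(KI)(SK(IK)))))
  [9] S(SS(KI)(SK(IK)))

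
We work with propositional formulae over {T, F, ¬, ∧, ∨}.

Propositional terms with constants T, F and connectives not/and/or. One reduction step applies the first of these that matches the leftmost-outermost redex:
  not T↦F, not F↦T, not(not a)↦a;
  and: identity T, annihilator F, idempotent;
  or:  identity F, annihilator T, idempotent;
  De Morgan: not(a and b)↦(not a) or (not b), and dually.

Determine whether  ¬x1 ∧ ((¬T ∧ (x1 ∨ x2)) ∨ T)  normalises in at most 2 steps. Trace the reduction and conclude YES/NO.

Answer: YES — reaches normal form ¬x1 in 2 ≤ 2 steps

Working:
  start: ¬x1 ∧ ((¬T ∧ (x1 ∨ x2)) ∨ T)
  [1] ¬x1 ∧ T
  [2] ¬x1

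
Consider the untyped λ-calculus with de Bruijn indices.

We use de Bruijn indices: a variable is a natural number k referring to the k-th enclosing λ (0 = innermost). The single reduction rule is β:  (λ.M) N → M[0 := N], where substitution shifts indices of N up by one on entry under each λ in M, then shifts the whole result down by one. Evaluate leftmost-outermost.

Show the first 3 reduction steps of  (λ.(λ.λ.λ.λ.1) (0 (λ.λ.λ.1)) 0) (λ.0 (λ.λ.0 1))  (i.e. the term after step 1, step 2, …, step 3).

  start: (λ.(λ.λ.λ.λ.1) (0 (λ.λ.λ.1)) 0) (λ.0 (λ.λ.0 1))
  [1] (λ.λ.λ.λ.1) ((λ.0 (λ.λ.0 1)) (λ.λ.λ.1)) (λ.0 (λ.λ.0 1))
  [2] (λ.λ.λ.1) (λ.0 (λ.λ.0 1))
  [3] λ.λ.1

Answer: after 3 steps: λ.λ.1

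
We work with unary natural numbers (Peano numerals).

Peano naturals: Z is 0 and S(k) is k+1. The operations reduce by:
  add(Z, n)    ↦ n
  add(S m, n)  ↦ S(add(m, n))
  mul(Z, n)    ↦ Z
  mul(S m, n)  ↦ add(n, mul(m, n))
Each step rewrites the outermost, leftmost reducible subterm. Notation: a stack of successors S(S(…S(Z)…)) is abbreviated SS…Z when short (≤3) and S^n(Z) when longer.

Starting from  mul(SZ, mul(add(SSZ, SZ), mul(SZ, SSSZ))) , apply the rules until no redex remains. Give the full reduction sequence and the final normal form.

Answer: normal form = S^9(Z)  (in 49 steps)

Reduction:
  start: mul(SZ, mul(add(SSZ, SZ), mul(SZ, SSSZ)))
  step 1: add(mul(add(SSZ, SZ), mul(SZ, SSSZ)), mul(Z, mul(add(SSZ, SZ), mul(SZ, SSSZ))))
  step 2: add(mul(S(add(SZ, SZ)), mul(SZ, SSSZ)), mul(Z, mul(add(SSZ, SZ), mul(SZ, SSSZ))))
  step 3: add(add(mul(SZ, SSSZ), mul(add(SZ, SZ), mul(SZ, SSSZ))), mul(Z, mul(add(SSZ, SZ), mul(SZ, SSSZ))))
  step 4: add(add(add(SSSZ, mul(Z, SSSZ)), mul(add(SZ, SZ), mul(SZ, SSSZ))), mul(Z, mul(add(SSZ, SZ), mul(SZ, SSSZ))))
  step 5: add(add(S(add(SSZ, mul(Z, SSSZ))), mul(add(SZ, SZ), mul(SZ, SSSZ))), mul(Z, mul(add(SSZ, SZ), mul(SZ, SSSZ))))
  step 6: add(S(add(add(SSZ, mul(Z, SSSZ)), mul(add(SZ, SZ), mul(SZ, SSSZ)))), mul(Z, mul(add(SSZ, SZ), mul(SZ, SSSZ))))
  step 7: S(add(add(add(SSZ, mul(Z, SSSZ)), mul(add(SZ, SZ), mul(SZ, SSSZ))), mul(Z, mul(add(SSZ, SZ), mul(SZ, SSSZ)))))
  step 8: S(add(add(S(add(SZ, mul(Z, SSSZ))), mul(add(SZ, SZ), mul(SZ, SSSZ))), mul(Z, mul(add(SSZ, SZ), mul(SZ, SSSZ)))))
  step 9: S(add(S(add(add(SZ, mul(Z, SSSZ)), mul(add(SZ, SZ), mul(SZ, SSSZ)))), mul(Z, mul(add(SSZ, SZ), mul(SZ, SSSZ)))))
  step 10: S(S(add(add(add(SZ, mul(Z, SSSZ)), mul(add(SZ, SZ), mul(SZ, SSSZ))), mul(Z, mul(add(SSZ, SZ), mul(SZ, SSSZ))))))
  step 11: S(S(add(add(S(add(Z, mul(Z, SSSZ))), mul(add(SZ, SZ), mul(SZ, SSSZ))), mul(Z, mul(add(SSZ, SZ), mul(SZ, SSSZ))))))
  step 12: S(S(add(S(add(add(Z, mul(Z, SSSZ)), mul(add(SZ, SZ), mul(SZ, SSSZ)))), mul(Z, mul(add(SSZ, SZ), mul(SZ, SSSZ))))))
  step 13: S(S(S(add(add(add(Z, mul(Z, SSSZ)), mul(add(SZ, SZ), mul(SZ, SSSZ))), mul(Z, mul(add(SSZ, SZ), mul(SZ, SSSZ)))))))
  step 14: S(S(S(add(add(mul(Z, SSSZ), mul(add(SZ, SZ), mul(SZ, SSSZ))), mul(Z, mul(add(SSZ, SZ), mul(SZ, SSSZ)))))))
  step 15: S(S(S(add(add(Z, mul(add(SZ, SZ), mul(SZ, SSSZ))), mul(Z, mul(add(SSZ, SZ), mul(SZ, SSSZ)))))))
  step 16: S(S(S(add(mul(add(SZ, SZ), mul(SZ, SSSZ)), mul(Z, mul(add(SSZ, SZ), mul(SZ, SSSZ)))))))
  step 17: S(S(S(add(mul(S(add(Z, SZ)), mul(SZ, SSSZ)), mul(Z, mul(add(SSZ, SZ), mul(SZ, SSSZ)))))))
  step 18: S(S(S(add(add(mul(SZ, SSSZ), mul(add(Z, SZ), mul(SZ, SSSZ))), mul(Z, mul(add(SSZ, SZ), mul(SZ, SSSZ)))))))
  step 19: S(S(S(add(add(add(SSSZ, mul(Z, SSSZ)), mul(add(Z, SZ), mul(SZ, SSSZ))), mul(Z, mul(add(SSZ, SZ), mul(SZ, SSSZ)))))))
  step 20: S(S(S(add(add(S(add(SSZ, mul(Z, SSSZ))), mul(add(Z, SZ), mul(SZ, SSSZ))), mul(Z, mul(add(SSZ, SZ), mul(SZ, SSSZ)))))))
  step 21: S(S(S(add(S(add(add(SSZ, mul(Z, SSSZ)), mul(add(Z, SZ), mul(SZ, SSSZ)))), mul(Z, mul(add(SSZ, SZ), mul(SZ, SSSZ)))))))
  step 22: S(S(S(S(add(add(add(SSZ, mul(Z, SSSZ)), mul(add(Z, SZ), mul(SZ, SSSZ))), mul(Z, mul(add(SSZ, SZ), mul(SZ, SSSZ))))))))
  step 23: S(S(S(S(add(add(S(add(SZ, mul(Z, SSSZ))), mul(add(Z, SZ), mul(SZ, SSSZ))), mul(Z, mul(add(SSZ, SZ), mul(SZ, SSSZ))))))))
  step 24: S(S(S(S(add(S(add(add(SZ, mul(Z, SSSZ)), mul(add(Z, SZ), mul(SZ, SSSZ)))), mul(Z, mul(add(SSZ, SZ), mul(SZ, SSSZ))))))))
  step 25: S(S(S(S(S(add(add(add(SZ, mul(Z, SSSZ)), mul(add(Z, SZ), mul(SZ, SSSZ))), mul(Z, mul(add(SSZ, SZ), mul(SZ, SSSZ)))))))))
  step 26: S(S(S(S(S(add(add(S(add(Z, mul(Z, SSSZ))), mul(add(Z, SZ), mul(SZ, SSSZ))), mul(Z, mul(add(SSZ, SZ), mul(SZ, SSSZ)))))))))
  step 27: S(S(S(S(S(add(S(add(add(Z, mul(Z, SSSZ)), mul(add(Z, SZ), mul(SZ, SSSZ)))), mul(Z, mul(add(SSZ, SZ), mul(SZ, SSSZ)))))))))
  step 28: S(S(S(S(S(S(add(add(add(Z, mul(Z, SSSZ)), mul(add(Z, SZ), mul(SZ, SSSZ))), mul(Z, mul(add(SSZ, SZ), mul(SZ, SSSZ))))))))))
  step 29: S(S(S(S(S(S(add(add(mul(Z, SSSZ), mul(add(Z, SZ), mul(SZ, SSSZ))), mul(Z, mul(add(SSZ, SZ), mul(SZ, SSSZ))))))))))
  step 30: S(S(S(S(S(S(add(add(Z, mul(add(Z, SZ), mul(SZ, SSSZ))), mul(Z, mul(add(SSZ, SZ), mul(SZ, SSSZ))))))))))
  step 31: S(S(S(S(S(S(add(mul(add(Z, SZ), mul(SZ, SSSZ)), mul(Z, mul(add(SSZ, SZ), mul(SZ, SSSZ))))))))))
  step 32: S(S(S(S(S(S(add(mul(SZ, mul(SZ, SSSZ)), mul(Z, mul(add(SSZ, SZ), mul(SZ, SSSZ))))))))))
  step 33: S(S(S(S(S(S(add(add(mul(SZ, SSSZ), mul(Z, mul(SZ, SSSZ))), mul(Z, mul(add(SSZ, SZ), mul(SZ, SSSZ))))))))))
  step 34: S(S(S(S(S(S(add(add(add(SSSZ, mul(Z, SSSZ)), mul(Z, mul(SZ, SSSZ))), mul(Z, mul(add(SSZ, SZ), mul(SZ, SSSZ))))))))))
  step 35: S(S(S(S(S(S(add(add(S(add(SSZ, mul(Z, SSSZ))), mul(Z, mul(SZ, SSSZ))), mul(Z, mul(add(SSZ, SZ), mul(SZ, SSSZ))))))))))
  step 36: S(S(S(S(S(S(add(S(add(add(SSZ, mul(Z, SSSZ)), mul(Z, mul(SZ, SSSZ)))), mul(Z, mul(add(SSZ, SZ), mul(SZ, SSSZ))))))))))
  step 37: S(S(S(S(S(S(S(add(add(add(SSZ, mul(Z, SSSZ)), mul(Z, mul(SZ, SSSZ))), mul(Z, mul(add(SSZ, SZ), mul(SZ, SSSZ)))))))))))
  step 38: S(S(S(S(S(S(S(add(add(S(add(SZ, mul(Z, SSSZ))), mul(Z, mul(SZ, SSSZ))), mul(Z, mul(add(SSZ, SZ), mul(SZ, SSSZ)))))))))))
  step 39: S(S(S(S(S(S(S(add(S(add(add(SZ, mul(Z, SSSZ)), mul(Z, mul(SZ, SSSZ)))), mul(Z, mul(add(SSZ, SZ), mul(SZ, SSSZ)))))))))))
  step 40: S(S(S(S(S(S(S(S(add(add(add(SZ, mul(Z, SSSZ)), mul(Z, mul(SZ, SSSZ))), mul(Z, mul(add(SSZ, SZ), mul(SZ, SSSZ))))))))))))
  step 41: S(S(S(S(S(S(S(S(add(add(S(add(Z, mul(Z, SSSZ))), mul(Z, mul(SZ, SSSZ))), mul(Z, mul(add(SSZ, SZ), mul(SZ, SSSZ))))))))))))
  step 42: S(S(S(S(S(S(S(S(add(S(add(add(Z, mul(Z, SSSZ)), mul(Z, mul(SZ, SSSZ)))), mul(Z, mul(add(SSZ, SZ), mul(SZ, SSSZ))))))))))))
  step 43: S(S(S(S(S(S(S(S(S(add(add(add(Z, mul(Z, SSSZ)), mul(Z, mul(SZ, SSSZ))), mul(Z, mul(add(SSZ, SZ), mul(SZ, SSSZ)))))))))))))
  step 44: S(S(S(S(S(S(S(S(S(add(add(mul(Z, SSSZ), mul(Z, mul(SZ, SSSZ))), mul(Z, mul(add(SSZ, SZ), mul(SZ, SSSZ)))))))))))))
  step 45: S(S(S(S(S(S(S(S(S(add(add(Z, mul(Z, mul(SZ, SSSZ))), mul(Z, mul(add(SSZ, SZ), mul(SZ, SSSZ)))))))))))))
  step 46: S(S(S(S(S(S(S(S(S(add(mul(Z, mul(SZ, SSSZ)), mul(Z, mul(add(SSZ, SZ), mul(SZ, SSSZ)))))))))))))
  step 47: S(S(S(S(S(S(S(S(S(add(Z, mul(Z, mul(add(SSZ, SZ), mul(SZ, SSSZ)))))))))))))
  step 48: S(S(S(S(S(S(S(S(S(mul(Z, mul(add(SSZ, SZ), mul(SZ, SSSZ))))))))))))
  step 49: S^9(Z)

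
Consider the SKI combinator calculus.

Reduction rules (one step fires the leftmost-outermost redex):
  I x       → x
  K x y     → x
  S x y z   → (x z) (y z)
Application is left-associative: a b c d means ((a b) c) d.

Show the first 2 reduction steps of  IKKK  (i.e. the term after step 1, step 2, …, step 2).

Answer: after 2 steps: K

Reduction:
  start: IKKK
  [1] KKK
  [2] K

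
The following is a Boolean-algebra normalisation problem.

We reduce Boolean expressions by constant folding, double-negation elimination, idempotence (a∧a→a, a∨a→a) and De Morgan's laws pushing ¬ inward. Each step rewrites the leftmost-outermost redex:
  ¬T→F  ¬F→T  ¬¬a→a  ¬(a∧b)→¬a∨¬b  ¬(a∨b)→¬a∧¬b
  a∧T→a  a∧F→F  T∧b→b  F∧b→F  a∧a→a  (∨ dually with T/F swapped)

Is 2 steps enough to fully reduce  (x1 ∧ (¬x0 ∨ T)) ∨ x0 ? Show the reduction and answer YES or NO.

  start: (x1 ∧ (¬x0 ∨ T)) ∨ x0
  [1] (x1 ∧ T) ∨ x0
  [2] x1 ∨ x0

Answer: YES — reaches normal form x1 ∨ x0 in 2 ≤ 2 steps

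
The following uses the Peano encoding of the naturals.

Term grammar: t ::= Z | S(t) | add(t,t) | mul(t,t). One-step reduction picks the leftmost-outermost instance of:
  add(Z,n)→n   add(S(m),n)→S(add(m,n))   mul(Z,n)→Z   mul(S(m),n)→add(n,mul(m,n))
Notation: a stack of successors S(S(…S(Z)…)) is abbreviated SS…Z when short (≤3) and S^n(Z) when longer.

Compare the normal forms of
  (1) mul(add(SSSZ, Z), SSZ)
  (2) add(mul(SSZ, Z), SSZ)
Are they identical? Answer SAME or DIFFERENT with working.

Answer: DIFFERENT — A ⇓ S^6(Z), B ⇓ SSZ

Reduction:
Term A:
  start: mul(add(SSSZ, Z), SSZ)
  →1  mul(S(add(SSZ, Z)), SSZ)
  →2  add(SSZ, mul(add(SSZ, Z), SSZ))
  →3  S(add(SZ, mul(add(SSZ, Z), SSZ)))
  →4  S(S(add(Z, mul(add(SSZ, Z), SSZ))))
  →5  S(S(mul(add(SSZ, Z), SSZ)))
  →6  S(S(mul(S(add(SZ, Z)), SSZ)))
  →7  S(S(add(SSZ, mul(add(SZ, Z), SSZ))))
  →8  S(S(S(add(SZ, mul(add(SZ, Z), SSZ)))))
  →9  S(S(S(S(add(Z, mul(add(SZ, Z), SSZ))))))
  →10  S(S(S(S(mul(add(SZ, Z), SSZ)))))
  →11  S(S(S(S(mul(S(add(Z, Z)), SSZ)))))
  →12  S(S(S(S(add(SSZ, mul(add(Z, Z), SSZ))))))
  →13  S(S(S(S(S(add(SZ, mul(add(Z, Z), SSZ)))))))
  →14  S(S(S(S(S(S(add(Z, mul(add(Z, Z), SSZ))))))))
  →15  S(S(S(S(S(S(mul(add(Z, Z), SSZ)))))))
  →16  S(S(S(S(S(S(mul(Z, SSZ)))))))
  →17  S^6(Z)

Term B:
  start: add(mul(SSZ, Z), SSZ)
  →1  add(add(Z, mul(SZ, Z)), SSZ)
  →2  add(mul(SZ, Z), SSZ)
  →3  add(add(Z, mul(Z, Z)), SSZ)
  →4  add(mul(Z, Z), SSZ)
  →5  add(Z, SSZ)
  →6  SSZ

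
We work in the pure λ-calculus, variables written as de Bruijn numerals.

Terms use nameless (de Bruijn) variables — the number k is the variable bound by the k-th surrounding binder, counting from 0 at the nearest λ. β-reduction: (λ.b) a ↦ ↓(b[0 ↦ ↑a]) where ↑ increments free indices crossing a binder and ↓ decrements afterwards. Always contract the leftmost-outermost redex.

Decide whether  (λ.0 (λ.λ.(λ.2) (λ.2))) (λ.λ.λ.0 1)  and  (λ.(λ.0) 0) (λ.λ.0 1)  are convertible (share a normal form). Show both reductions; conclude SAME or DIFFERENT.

Answer: SAME — A ⇓ λ.λ.0 1, B ⇓ λ.λ.0 1

Derivation:
Term A:
  start: (λ.0 (λ.λ.(λ.2) (λ.2))) (λ.λ.λ.0 1)
  →1  (λ.λ.λ.0 1) (λ.λ.(λ.2) (λ.2))
  →2  λ.λ.0 1

Term B:
  start: (λ.(λ.0) 0) (λ.λ.0 1)
  →1  (λ.0) (λ.λ.0 1)
  →2  λ.λ.0 1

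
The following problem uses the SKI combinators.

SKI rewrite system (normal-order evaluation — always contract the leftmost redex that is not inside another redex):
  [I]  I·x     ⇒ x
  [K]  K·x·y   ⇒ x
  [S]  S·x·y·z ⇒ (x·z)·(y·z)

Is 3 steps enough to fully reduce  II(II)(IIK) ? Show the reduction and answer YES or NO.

Answer: NO — after 3 steps the term is I(IIK), not yet normal

Working:
  start: II(II)(IIK)
  →1  I(II)(IIK)
  →2  II(IIK)
  →3  I(IIK)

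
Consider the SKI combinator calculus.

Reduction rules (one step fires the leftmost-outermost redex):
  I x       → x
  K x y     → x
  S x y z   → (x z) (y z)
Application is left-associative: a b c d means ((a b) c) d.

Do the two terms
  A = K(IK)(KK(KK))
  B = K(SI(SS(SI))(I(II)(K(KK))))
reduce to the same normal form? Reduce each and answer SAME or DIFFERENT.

Answer: DIFFERENT — A ⇓ K, B ⇓ K(KK)

Derivation:
Term A:
  start: K(IK)(KK(KK))
  [1] IK
  [2] K

Term B:
  start: K(SI(SS(SI))(I(II)(K(KK))))
  [1] K(I(I(II)(K(KK)))(SS(SI)(I(II)(K(KK)))))
  [2] K(I(II)(K(KK))(SS(SI)(I(II)(K(KK)))))
  [3] K(II(K(KK))(SS(SI)(I(II)(K(KK)))))
  [4] K(I(K(KK))(SS(SI)(I(II)(K(KK)))))
  [5] K(K(KK)(SS(SI)(I(II)(K(KK)))))
  [6] K(KK)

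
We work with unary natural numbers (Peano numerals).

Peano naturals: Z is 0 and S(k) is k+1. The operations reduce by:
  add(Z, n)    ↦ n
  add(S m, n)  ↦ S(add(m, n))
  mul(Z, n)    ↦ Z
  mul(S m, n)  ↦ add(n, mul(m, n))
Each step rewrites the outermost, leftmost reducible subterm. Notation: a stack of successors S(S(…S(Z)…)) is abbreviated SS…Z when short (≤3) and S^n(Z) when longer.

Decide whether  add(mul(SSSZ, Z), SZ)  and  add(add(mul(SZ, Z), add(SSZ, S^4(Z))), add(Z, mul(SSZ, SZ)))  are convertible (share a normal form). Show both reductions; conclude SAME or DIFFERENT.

Term A:
  start: add(mul(SSSZ, Z), SZ)
  →1  add(add(Z, mul(SSZ, Z)), SZ)
  →2  add(mul(SSZ, Z), SZ)
  →3  add(add(Z, mul(SZ, Z)), SZ)
  →4  add(mul(SZ, Z), SZ)
  →5  add(add(Z, mul(Z, Z)), SZ)
  →6  add(mul(Z, Z), SZ)
  →7  add(Z, SZ)
  →8  SZ

Term B:
  start: add(add(mul(SZ, Z), add(SSZ, S^4(Z))), add(Z, mul(SSZ, SZ)))
  →1  add(add(add(Z, mul(Z, Z)), add(SSZ, S^4(Z))), add(Z, mul(SSZ, SZ)))
  →2  add(add(mul(Z, Z), add(SSZ, S^4(Z))), add(Z, mul(SSZ, SZ)))
  →3  add(add(Z, add(SSZ, S^4(Z))), add(Z, mul(SSZ, SZ)))
  →4  add(add(SSZ, S^4(Z)), add(Z, mul(SSZ, SZ)))
  →5  add(S(add(SZ, S^4(Z))), add(Z, mul(SSZ, SZ)))
  →6  S(add(add(SZ, S^4(Z)), add(Z, mul(SSZ, SZ))))
  →7  S(add(S(add(Z, S^4(Z))), add(Z, mul(SSZ, SZ))))
  →8  S(S(add(add(Z, S^4(Z)), add(Z, mul(SSZ, SZ)))))
  →9  S(S(add(S^4(Z), add(Z, mul(SSZ, SZ)))))
  →10  S(S(S(add(SSSZ, add(Z, mul(SSZ, SZ))))))
  →11  S(S(S(S(add(SSZ, add(Z, mul(SSZ, SZ)))))))
  →12  S(S(S(S(S(add(SZ, add(Z, mul(SSZ, SZ))))))))
  →13  S(S(S(S(S(S(add(Z, add(Z, mul(SSZ, SZ)))))))))
  →14  S(S(S(S(S(S(add(Z, mul(SSZ, SZ))))))))
  →15  S(S(S(S(S(S(mul(SSZ, SZ)))))))
  →16  S(S(S(S(S(S(add(SZ, mul(SZ, SZ))))))))
  →17  S(S(S(S(S(S(S(add(Z, mul(SZ, SZ)))))))))
  →18  S(S(S(S(S(S(S(mul(SZ, SZ))))))))
  →19  S(S(S(S(S(S(S(add(SZ, mul(Z, SZ)))))))))
  →20  S(S(S(S(S(S(S(S(add(Z, mul(Z, SZ))))))))))
  →21  S(S(S(S(S(S(S(S(mul(Z, SZ)))))))))
  →22  S^8(Z)

Answer: DIFFERENT — A ⇓ SZ, B ⇓ S^8(Z)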